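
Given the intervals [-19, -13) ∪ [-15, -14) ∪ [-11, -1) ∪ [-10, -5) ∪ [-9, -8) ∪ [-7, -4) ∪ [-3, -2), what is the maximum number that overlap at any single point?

At -9, 3 of the intervals are simultaneously active.
No point has more.

3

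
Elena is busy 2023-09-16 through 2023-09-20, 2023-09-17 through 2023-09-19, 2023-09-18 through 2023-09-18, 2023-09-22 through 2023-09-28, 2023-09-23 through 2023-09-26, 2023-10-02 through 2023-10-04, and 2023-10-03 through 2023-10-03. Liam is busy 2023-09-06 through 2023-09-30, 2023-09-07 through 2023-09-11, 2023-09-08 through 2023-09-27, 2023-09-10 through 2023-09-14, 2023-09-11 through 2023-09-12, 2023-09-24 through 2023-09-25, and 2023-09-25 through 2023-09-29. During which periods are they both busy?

2023-09-16 through 2023-09-20, 2023-09-22 through 2023-09-28

A, merged: 2023-09-16 through 2023-09-20, 2023-09-22 through 2023-09-28, 2023-10-02 through 2023-10-04.
B, merged: 2023-09-06 through 2023-09-30.
2023-09-16 through 2023-09-20 meets the second set on 2023-09-16 through 2023-09-20.
2023-09-22 through 2023-09-28 meets the second set on 2023-09-22 through 2023-09-28.
2023-10-02 through 2023-10-04: no overlap with the second set.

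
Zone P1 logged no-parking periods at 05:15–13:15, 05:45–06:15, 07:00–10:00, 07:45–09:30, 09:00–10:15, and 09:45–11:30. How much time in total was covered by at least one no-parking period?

Merged: 05:15–13:15.
Length: 8 h.

8 h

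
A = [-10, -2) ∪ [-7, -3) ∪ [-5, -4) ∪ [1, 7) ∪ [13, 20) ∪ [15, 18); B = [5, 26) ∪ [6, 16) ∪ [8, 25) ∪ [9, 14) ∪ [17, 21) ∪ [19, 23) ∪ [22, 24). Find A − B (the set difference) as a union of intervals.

[-10, -2) ∪ [1, 5)

Merge the first list: [-10, -2), [1, 7), [13, 20).
Merge the second list: [5, 26).
[-10, -2): no B overlap → unchanged.
[1, 7) minus B → [1, 5).
[13, 20): fully covered by B → removed.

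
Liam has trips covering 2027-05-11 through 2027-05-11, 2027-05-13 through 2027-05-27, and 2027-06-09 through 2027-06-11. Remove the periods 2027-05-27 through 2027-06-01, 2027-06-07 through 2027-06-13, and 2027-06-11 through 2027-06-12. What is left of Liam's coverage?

B, merged: 2027-05-27 through 2027-06-01, 2027-06-07 through 2027-06-13.
2027-05-11 through 2027-05-11: nothing removed.
2027-05-13 through 2027-05-27 \ B = 2027-05-13 through 2027-05-26.
2027-06-09 through 2027-06-11: entirely removed.

2027-05-11 through 2027-05-11, 2027-05-13 through 2027-05-26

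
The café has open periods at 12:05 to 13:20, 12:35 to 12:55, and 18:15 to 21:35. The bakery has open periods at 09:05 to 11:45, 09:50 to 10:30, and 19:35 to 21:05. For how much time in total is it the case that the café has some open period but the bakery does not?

A, merged: 12:05–13:20, 18:15–21:35.
B, merged: 09:05–11:45, 19:35–21:05.
A \ B = 12:05–13:20, 18:15–19:35, 21:05–21:35.
Total: 1 h 15 min + 1 h 20 min + 30 min = 3 h 5 min.

3 h 5 min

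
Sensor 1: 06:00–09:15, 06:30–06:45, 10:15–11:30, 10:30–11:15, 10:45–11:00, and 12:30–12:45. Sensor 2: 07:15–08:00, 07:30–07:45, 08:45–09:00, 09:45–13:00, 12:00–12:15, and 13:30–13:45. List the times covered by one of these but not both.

06:00–07:15, 08:00–08:45, 09:00–09:15, 09:45–10:15, 11:30–12:30, 12:45–13:00, 13:30–13:45

Merge the first list: 06:00–09:15, 10:15–11:30, 12:30–12:45.
Merge the second list: 07:15–08:00, 08:45–09:00, 09:45–13:00, 13:30–13:45.
A \ B = 06:00–07:15, 08:00–08:45, 09:00–09:15.
B \ A = 09:45–10:15, 11:30–12:30, 12:45–13:00, 13:30–13:45.
Union of the two gives the symmetric difference.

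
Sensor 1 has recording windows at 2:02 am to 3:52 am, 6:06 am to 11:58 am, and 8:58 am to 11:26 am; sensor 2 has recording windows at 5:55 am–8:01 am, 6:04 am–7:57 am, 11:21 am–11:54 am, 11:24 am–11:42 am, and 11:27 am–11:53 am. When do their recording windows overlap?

6:06 am-8:01 am, 11:21 am-11:54 am

First set merges to 2:02 am-3:52 am, 6:06 am-11:58 am.
Second set merges to 5:55 am-8:01 am, 11:21 am-11:54 am.
2:02 am-3:52 am: no overlap with the second set.
6:06 am-11:58 am meets the second set on 6:06 am-8:01 am, 11:21 am-11:54 am.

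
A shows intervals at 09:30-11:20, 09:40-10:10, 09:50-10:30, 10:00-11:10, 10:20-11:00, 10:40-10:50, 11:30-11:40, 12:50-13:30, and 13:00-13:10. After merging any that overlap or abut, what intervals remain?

09:30–11:20, 11:30–11:40, 12:50–13:30

09:40–10:10 overlaps/touches 09:30–11:20 → extend to 09:30–11:20.
09:50–10:30 overlaps/touches 09:30–11:20 → extend to 09:30–11:20.
10:00–11:10 overlaps/touches 09:30–11:20 → extend to 09:30–11:20.
10:20–11:00 overlaps/touches 09:30–11:20 → extend to 09:30–11:20.
10:40–10:50 overlaps/touches 09:30–11:20 → extend to 09:30–11:20.
11:30–11:40 is disjoint → start new block.
12:50–13:30 is disjoint → start new block.
13:00–13:10 overlaps/touches 12:50–13:30 → extend to 12:50–13:30.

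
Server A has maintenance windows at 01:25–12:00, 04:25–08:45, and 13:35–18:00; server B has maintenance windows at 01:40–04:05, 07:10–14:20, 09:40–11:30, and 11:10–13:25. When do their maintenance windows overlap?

A, merged: 01:25–12:00, 13:35–18:00.
B, merged: 01:40–04:05, 07:10–14:20.
01:25–12:00 ∩ B → 01:40–04:05, 07:10–12:00.
13:35–18:00 ∩ B → 13:35–14:20.

01:40–04:05, 07:10–12:00, 13:35–14:20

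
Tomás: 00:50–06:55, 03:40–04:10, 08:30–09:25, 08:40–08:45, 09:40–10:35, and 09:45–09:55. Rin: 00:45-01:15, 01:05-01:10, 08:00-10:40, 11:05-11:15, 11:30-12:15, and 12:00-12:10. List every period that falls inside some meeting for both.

00:50-01:15, 08:30-09:25, 09:40-10:35

First set merges to 00:50-06:55, 08:30-09:25, 09:40-10:35.
Second set merges to 00:45-01:15, 08:00-10:40, 11:05-11:15, 11:30-12:15.
00:50-06:55 ∩ B → 00:50-01:15.
08:30-09:25 ∩ B → 08:30-09:25.
09:40-10:35 ∩ B → 09:40-10:35.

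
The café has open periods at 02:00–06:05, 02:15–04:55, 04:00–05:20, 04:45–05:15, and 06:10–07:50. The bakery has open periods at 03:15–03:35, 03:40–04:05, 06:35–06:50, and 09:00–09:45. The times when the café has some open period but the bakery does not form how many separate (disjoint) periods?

A, merged: 02:00-06:05, 06:10-07:50.
A \ B = 02:00-03:15, 03:35-03:40, 04:05-06:05, 06:10-06:35, 06:50-07:50.
That is 5 disjoint pieces.

5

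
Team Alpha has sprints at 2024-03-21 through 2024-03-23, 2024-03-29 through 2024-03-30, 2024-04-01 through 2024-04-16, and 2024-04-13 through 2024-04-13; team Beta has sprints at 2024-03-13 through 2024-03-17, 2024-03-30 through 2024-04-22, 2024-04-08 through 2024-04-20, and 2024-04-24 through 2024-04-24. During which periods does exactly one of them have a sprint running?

2024-03-13 through 2024-03-17, 2024-03-21 through 2024-03-23, 2024-03-29 through 2024-03-29, 2024-03-31 through 2024-03-31, 2024-04-17 through 2024-04-22, 2024-04-24 through 2024-04-24

First set merges to 2024-03-21 through 2024-03-23, 2024-03-29 through 2024-03-30, 2024-04-01 through 2024-04-16.
Second set merges to 2024-03-13 through 2024-03-17, 2024-03-30 through 2024-04-22, 2024-04-24 through 2024-04-24.
Only in the first: 2024-03-21 through 2024-03-23, 2024-03-29 through 2024-03-29.
Only in the second: 2024-03-13 through 2024-03-17, 2024-03-31 through 2024-03-31, 2024-04-17 through 2024-04-22, 2024-04-24 through 2024-04-24.
Together these are the periods covered by exactly one.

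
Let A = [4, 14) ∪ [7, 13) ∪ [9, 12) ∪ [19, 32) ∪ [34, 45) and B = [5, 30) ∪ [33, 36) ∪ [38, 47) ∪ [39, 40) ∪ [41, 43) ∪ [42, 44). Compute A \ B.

[4, 5) ∪ [30, 32) ∪ [36, 38)

Merge the first list: [4, 14), [19, 32), [34, 45).
Merge the second list: [5, 30), [33, 36), [38, 47).
[4, 14) with B removed leaves [4, 5).
[19, 32) with B removed leaves [30, 32).
[34, 45) with B removed leaves [36, 38).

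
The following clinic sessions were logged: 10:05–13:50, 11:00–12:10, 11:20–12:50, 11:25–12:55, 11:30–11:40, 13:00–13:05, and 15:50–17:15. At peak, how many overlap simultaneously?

At 11:30, 5 of the intervals are simultaneously active.
No point has more.

5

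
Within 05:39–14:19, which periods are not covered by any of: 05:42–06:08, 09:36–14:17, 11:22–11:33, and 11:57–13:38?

Covered (merged): 05:42–06:08, 09:36–14:17.
Complement within 05:39–14:19: 05:39–05:42, 06:08–09:36, 14:17–14:19.

05:39–05:42, 06:08–09:36, 14:17–14:19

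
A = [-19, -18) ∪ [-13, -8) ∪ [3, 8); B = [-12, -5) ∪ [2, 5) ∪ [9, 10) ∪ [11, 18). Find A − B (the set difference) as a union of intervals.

[-19, -18): nothing removed.
[-13, -8) \ B = [-13, -12).
[3, 8) \ B = [5, 8).

[-19, -18) ∪ [-13, -12) ∪ [5, 8)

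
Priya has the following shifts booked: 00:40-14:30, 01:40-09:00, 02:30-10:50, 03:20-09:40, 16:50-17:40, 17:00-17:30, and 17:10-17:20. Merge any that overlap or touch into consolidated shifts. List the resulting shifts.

01:40-09:00 overlaps/touches 00:40-14:30 → extend to 00:40-14:30.
02:30-10:50 overlaps/touches 00:40-14:30 → extend to 00:40-14:30.
03:20-09:40 overlaps/touches 00:40-14:30 → extend to 00:40-14:30.
16:50-17:40 is disjoint → start new block.
17:00-17:30 overlaps/touches 16:50-17:40 → extend to 16:50-17:40.
17:10-17:20 overlaps/touches 16:50-17:40 → extend to 16:50-17:40.

00:40-14:30, 16:50-17:40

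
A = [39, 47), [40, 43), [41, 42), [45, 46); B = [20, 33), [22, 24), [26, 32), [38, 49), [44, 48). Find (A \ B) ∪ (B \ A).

[20, 33) ∪ [38, 39) ∪ [47, 49)

Merge the first list: [39, 47).
Merge the second list: [20, 33), [38, 49).
Only in the first: none.
Only in the second: [20, 33), [38, 39), [47, 49).
Together these are the periods covered by exactly one.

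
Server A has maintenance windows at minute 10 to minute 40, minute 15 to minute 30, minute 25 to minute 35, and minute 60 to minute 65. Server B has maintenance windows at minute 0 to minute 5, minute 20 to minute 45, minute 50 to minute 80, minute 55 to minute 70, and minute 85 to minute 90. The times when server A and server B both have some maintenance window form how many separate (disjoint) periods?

A, merged: minute 10 to minute 40, minute 60 to minute 65.
B, merged: minute 0 to minute 5, minute 20 to minute 45, minute 50 to minute 80, minute 85 to minute 90.
A ∩ B = minute 20 to minute 40, minute 60 to minute 65.
That is 2 disjoint pieces.

2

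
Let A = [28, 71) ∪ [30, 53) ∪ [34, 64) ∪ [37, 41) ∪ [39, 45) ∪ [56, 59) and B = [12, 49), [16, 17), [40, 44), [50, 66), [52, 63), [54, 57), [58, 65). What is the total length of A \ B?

6

First set merges to [28, 71).
Second set merges to [12, 49), [50, 66).
A \ B = [49, 50), [66, 71).
Total: 1 + 5 = 6.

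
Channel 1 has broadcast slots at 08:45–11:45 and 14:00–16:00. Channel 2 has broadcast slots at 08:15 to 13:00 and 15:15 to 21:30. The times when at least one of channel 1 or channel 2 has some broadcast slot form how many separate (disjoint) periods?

2

A ∪ B = 08:15–13:00, 14:00–21:30.
That is 2 disjoint pieces.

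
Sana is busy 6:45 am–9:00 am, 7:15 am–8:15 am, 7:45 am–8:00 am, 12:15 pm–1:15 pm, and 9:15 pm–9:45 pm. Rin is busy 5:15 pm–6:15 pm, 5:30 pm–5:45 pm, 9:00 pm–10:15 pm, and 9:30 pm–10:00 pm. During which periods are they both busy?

9:15 pm-9:45 pm

Merge the first list: 6:45 am-9:00 am, 12:15 pm-1:15 pm, 9:15 pm-9:45 pm.
Merge the second list: 5:15 pm-6:15 pm, 9:00 pm-10:15 pm.
6:45 am-9:00 am falls entirely outside B.
12:15 pm-1:15 pm falls entirely outside B.
9:15 pm-9:45 pm overlaps B on 9:15 pm-9:45 pm.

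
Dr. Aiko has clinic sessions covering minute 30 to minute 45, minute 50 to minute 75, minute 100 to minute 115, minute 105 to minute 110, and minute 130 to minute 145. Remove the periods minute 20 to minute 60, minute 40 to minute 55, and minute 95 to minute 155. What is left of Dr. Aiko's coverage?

minute 60 to minute 75

First set merges to minute 30 to minute 45, minute 50 to minute 75, minute 100 to minute 115, minute 130 to minute 145.
Second set merges to minute 20 to minute 60, minute 95 to minute 155.
minute 30 to minute 45 lies entirely inside B → drops out.
minute 50 to minute 75 with B removed leaves minute 60 to minute 75.
minute 100 to minute 115 lies entirely inside B → drops out.
minute 130 to minute 145 lies entirely inside B → drops out.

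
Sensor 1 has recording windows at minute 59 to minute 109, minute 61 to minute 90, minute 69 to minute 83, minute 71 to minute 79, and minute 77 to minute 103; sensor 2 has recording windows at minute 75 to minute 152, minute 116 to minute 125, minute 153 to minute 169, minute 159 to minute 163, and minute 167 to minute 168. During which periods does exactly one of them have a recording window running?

First set merges to minute 59 to minute 109.
Second set merges to minute 75 to minute 152, minute 153 to minute 169.
A but not B: minute 59 to minute 75.
B but not A: minute 109 to minute 152, minute 153 to minute 169.
Combining gives A △ B.

minute 59 to minute 75, minute 109 to minute 152, minute 153 to minute 169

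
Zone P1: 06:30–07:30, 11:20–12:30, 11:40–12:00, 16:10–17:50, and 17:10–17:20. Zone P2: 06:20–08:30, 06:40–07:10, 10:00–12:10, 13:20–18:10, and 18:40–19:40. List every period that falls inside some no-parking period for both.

06:30–07:30, 11:20–12:10, 16:10–17:50

First set merges to 06:30–07:30, 11:20–12:30, 16:10–17:50.
Second set merges to 06:20–08:30, 10:00–12:10, 13:20–18:10, 18:40–19:40.
06:30–07:30 meets the second set on 06:30–07:30.
11:20–12:30 meets the second set on 11:20–12:10.
16:10–17:50 meets the second set on 16:10–17:50.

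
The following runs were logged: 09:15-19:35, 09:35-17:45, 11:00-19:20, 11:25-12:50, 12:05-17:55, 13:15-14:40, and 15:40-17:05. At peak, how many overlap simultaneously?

5

Sweep endpoints in order; track running count of active intervals.
Peak of 5 reached at 12:05.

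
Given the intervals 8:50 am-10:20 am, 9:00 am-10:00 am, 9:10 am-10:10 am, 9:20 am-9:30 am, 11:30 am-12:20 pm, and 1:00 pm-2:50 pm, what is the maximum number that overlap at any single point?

Walk the sorted start/end points keeping a running depth.
The depth first hits 4 at 9:20 am.

4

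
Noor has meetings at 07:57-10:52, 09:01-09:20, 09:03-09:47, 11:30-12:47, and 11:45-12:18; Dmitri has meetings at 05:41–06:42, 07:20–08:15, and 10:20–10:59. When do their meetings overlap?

A, merged: 07:57-10:52, 11:30-12:47.
07:57-10:52 ∩ B → 07:57-08:15, 10:20-10:52.
11:30-12:47 meets no B interval.

07:57-08:15, 10:20-10:52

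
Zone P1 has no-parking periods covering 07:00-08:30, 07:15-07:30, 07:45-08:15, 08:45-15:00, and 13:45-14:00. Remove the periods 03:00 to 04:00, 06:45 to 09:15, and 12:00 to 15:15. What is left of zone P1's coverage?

09:15–12:00

Merge the first list: 07:00–08:30, 08:45–15:00.
07:00–08:30 lies entirely inside B → drops out.
08:45–15:00 with B removed leaves 09:15–12:00.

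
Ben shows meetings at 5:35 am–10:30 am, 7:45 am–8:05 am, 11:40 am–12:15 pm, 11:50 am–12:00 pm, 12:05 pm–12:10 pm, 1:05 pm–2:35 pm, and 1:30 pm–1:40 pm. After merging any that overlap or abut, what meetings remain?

7:45 am–8:05 am overlaps/touches 5:35 am–10:30 am → extend to 5:35 am–10:30 am.
11:40 am–12:15 pm is disjoint → start new block.
11:50 am–12:00 pm overlaps/touches 11:40 am–12:15 pm → extend to 11:40 am–12:15 pm.
12:05 pm–12:10 pm overlaps/touches 11:40 am–12:15 pm → extend to 11:40 am–12:15 pm.
1:05 pm–2:35 pm is disjoint → start new block.
1:30 pm–1:40 pm overlaps/touches 1:05 pm–2:35 pm → extend to 1:05 pm–2:35 pm.

5:35 am–10:30 am, 11:40 am–12:15 pm, 1:05 pm–2:35 pm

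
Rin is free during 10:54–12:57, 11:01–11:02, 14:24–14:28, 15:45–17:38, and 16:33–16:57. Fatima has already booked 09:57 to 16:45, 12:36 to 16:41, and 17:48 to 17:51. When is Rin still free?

16:45–17:38

Merge the first list: 10:54–12:57, 14:24–14:28, 15:45–17:38.
Merge the second list: 09:57–16:45, 17:48–17:51.
10:54–12:57: entirely removed.
14:24–14:28: entirely removed.
15:45–17:38 \ B = 16:45–17:38.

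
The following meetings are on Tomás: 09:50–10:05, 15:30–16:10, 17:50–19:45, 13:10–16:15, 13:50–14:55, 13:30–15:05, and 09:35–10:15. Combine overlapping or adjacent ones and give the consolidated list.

09:35–10:15, 13:10–16:15, 17:50–19:45

Sort by start: 09:35–10:15, 09:50–10:05, 13:10–16:15, 13:30–15:05, 13:50–14:55, 15:30–16:10, 17:50–19:45.
09:50–10:05 overlaps/touches 09:35–10:15 → extend to 09:35–10:15.
13:10–16:15 is disjoint → start new block.
13:30–15:05 overlaps/touches 13:10–16:15 → extend to 13:10–16:15.
13:50–14:55 overlaps/touches 13:10–16:15 → extend to 13:10–16:15.
15:30–16:10 overlaps/touches 13:10–16:15 → extend to 13:10–16:15.
17:50–19:45 is disjoint → start new block.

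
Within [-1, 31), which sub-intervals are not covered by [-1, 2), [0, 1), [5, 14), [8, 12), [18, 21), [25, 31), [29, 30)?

Covered (merged): [-1, 2), [5, 14), [18, 21), [25, 31).
Uncovered inside [-1, 31): [2, 5), [14, 18), [21, 25).

[2, 5) ∪ [14, 18) ∪ [21, 25)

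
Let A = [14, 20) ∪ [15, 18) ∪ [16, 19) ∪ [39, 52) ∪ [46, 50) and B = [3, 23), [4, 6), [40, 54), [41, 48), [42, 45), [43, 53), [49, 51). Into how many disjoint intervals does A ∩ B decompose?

A, merged: [14, 20), [39, 52).
B, merged: [3, 23), [40, 54).
A ∩ B = [14, 20), [40, 52).
That is 2 disjoint pieces.

2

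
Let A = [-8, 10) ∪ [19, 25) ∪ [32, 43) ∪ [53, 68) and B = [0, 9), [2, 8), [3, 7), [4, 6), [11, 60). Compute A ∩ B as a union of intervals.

Second set merges to [0, 9), [11, 60).
[-8, 10) overlaps B on [0, 9).
[19, 25) overlaps B on [19, 25).
[32, 43) overlaps B on [32, 43).
[53, 68) overlaps B on [53, 60).

[0, 9) ∪ [19, 25) ∪ [32, 43) ∪ [53, 60)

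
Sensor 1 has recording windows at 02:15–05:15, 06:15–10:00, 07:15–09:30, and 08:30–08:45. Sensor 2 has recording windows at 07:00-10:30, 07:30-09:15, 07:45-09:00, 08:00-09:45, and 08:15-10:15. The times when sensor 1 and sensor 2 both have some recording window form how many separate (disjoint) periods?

1

A, merged: 02:15–05:15, 06:15–10:00.
B, merged: 07:00–10:30.
A ∩ B = 07:00–10:00.
That is 1 disjoint piece.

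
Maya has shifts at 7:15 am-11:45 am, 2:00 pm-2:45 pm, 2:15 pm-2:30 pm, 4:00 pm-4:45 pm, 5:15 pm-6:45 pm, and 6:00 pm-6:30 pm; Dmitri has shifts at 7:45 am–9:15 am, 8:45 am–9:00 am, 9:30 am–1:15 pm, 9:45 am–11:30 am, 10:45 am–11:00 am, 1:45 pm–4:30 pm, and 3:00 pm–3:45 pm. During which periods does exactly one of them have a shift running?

7:15 am–7:45 am, 9:15 am–9:30 am, 11:45 am–1:15 pm, 1:45 pm–2:00 pm, 2:45 pm–4:00 pm, 4:30 pm–4:45 pm, 5:15 pm–6:45 pm

First set merges to 7:15 am–11:45 am, 2:00 pm–2:45 pm, 4:00 pm–4:45 pm, 5:15 pm–6:45 pm.
Second set merges to 7:45 am–9:15 am, 9:30 am–1:15 pm, 1:45 pm–4:30 pm.
A \ B = 7:15 am–7:45 am, 9:15 am–9:30 am, 4:30 pm–4:45 pm, 5:15 pm–6:45 pm.
B \ A = 11:45 am–1:15 pm, 1:45 pm–2:00 pm, 2:45 pm–4:00 pm.
Union of the two gives the symmetric difference.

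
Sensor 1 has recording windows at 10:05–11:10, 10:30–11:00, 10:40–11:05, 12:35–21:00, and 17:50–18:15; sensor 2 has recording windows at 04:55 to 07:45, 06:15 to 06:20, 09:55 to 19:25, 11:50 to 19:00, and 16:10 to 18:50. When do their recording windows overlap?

10:05–11:10, 12:35–19:25

A, merged: 10:05–11:10, 12:35–21:00.
B, merged: 04:55–07:45, 09:55–19:25.
10:05–11:10 ∩ B → 10:05–11:10.
12:35–21:00 ∩ B → 12:35–19:25.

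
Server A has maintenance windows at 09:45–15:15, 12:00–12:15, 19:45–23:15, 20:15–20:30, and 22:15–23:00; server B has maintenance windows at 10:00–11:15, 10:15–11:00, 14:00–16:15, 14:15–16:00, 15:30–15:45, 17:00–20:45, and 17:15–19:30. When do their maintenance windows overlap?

10:00–11:15, 14:00–15:15, 19:45–20:45

First set merges to 09:45–15:15, 19:45–23:15.
Second set merges to 10:00–11:15, 14:00–16:15, 17:00–20:45.
09:45–15:15 overlaps B on 10:00–11:15, 14:00–15:15.
19:45–23:15 overlaps B on 19:45–20:45.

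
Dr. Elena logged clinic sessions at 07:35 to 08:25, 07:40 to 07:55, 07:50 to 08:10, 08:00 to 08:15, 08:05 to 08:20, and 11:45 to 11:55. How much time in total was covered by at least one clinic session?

1 h

Merged: 07:35–08:25, 11:45–11:55.
Lengths: 50 min + 10 min = 1 h.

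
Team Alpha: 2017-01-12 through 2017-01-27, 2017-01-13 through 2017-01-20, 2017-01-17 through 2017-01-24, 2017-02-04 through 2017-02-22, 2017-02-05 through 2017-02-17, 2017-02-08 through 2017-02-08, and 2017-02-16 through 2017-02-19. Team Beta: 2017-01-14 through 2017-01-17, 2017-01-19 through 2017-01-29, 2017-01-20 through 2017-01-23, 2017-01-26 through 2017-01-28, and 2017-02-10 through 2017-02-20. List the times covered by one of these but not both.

Merge the first list: 2017-01-12 through 2017-01-27, 2017-02-04 through 2017-02-22.
Merge the second list: 2017-01-14 through 2017-01-17, 2017-01-19 through 2017-01-29, 2017-02-10 through 2017-02-20.
A \ B = 2017-01-12 through 2017-01-13, 2017-01-18 through 2017-01-18, 2017-02-04 through 2017-02-09, 2017-02-21 through 2017-02-22.
B \ A = 2017-01-28 through 2017-01-29.
Union of the two gives the symmetric difference.

2017-01-12 through 2017-01-13, 2017-01-18 through 2017-01-18, 2017-01-28 through 2017-01-29, 2017-02-04 through 2017-02-09, 2017-02-21 through 2017-02-22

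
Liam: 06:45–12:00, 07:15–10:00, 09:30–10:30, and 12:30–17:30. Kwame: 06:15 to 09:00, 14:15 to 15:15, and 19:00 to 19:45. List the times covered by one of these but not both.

Merge the first list: 06:45-12:00, 12:30-17:30.
A \ B = 09:00-12:00, 12:30-14:15, 15:15-17:30.
B \ A = 06:15-06:45, 19:00-19:45.
Union of the two gives the symmetric difference.

06:15-06:45, 09:00-12:00, 12:30-14:15, 15:15-17:30, 19:00-19:45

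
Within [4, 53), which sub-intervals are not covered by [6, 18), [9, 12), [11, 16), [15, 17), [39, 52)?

Covered (merged): [6, 18), [39, 52).
Gaps within [4, 53): [4, 6), [18, 39), [52, 53).

[4, 6) ∪ [18, 39) ∪ [52, 53)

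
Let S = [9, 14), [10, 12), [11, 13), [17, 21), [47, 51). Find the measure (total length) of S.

13

Merged: [9, 14), [17, 21), [47, 51).
Lengths: 5 + 4 + 4 = 13.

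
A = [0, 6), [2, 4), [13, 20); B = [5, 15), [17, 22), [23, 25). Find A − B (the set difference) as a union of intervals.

A, merged: [0, 6), [13, 20).
[0, 6) with B removed leaves [0, 5).
[13, 20) with B removed leaves [15, 17).

[0, 5) ∪ [15, 17)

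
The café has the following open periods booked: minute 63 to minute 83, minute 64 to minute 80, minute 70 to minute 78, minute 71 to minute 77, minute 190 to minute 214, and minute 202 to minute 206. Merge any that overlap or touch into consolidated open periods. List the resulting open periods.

minute 64 to minute 80 overlaps/touches minute 63 to minute 83 → extend to minute 63 to minute 83.
minute 70 to minute 78 overlaps/touches minute 63 to minute 83 → extend to minute 63 to minute 83.
minute 71 to minute 77 overlaps/touches minute 63 to minute 83 → extend to minute 63 to minute 83.
minute 190 to minute 214 is disjoint → start new block.
minute 202 to minute 206 overlaps/touches minute 190 to minute 214 → extend to minute 190 to minute 214.

minute 63 to minute 83, minute 190 to minute 214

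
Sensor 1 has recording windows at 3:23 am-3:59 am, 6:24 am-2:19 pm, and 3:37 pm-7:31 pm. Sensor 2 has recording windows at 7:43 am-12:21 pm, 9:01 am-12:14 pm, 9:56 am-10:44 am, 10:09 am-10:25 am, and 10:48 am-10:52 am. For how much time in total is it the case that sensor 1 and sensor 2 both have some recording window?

4 h 38 min

B, merged: 7:43 am-12:21 pm.
A ∩ B = 7:43 am-12:21 pm.
Total: 4 h 38 min.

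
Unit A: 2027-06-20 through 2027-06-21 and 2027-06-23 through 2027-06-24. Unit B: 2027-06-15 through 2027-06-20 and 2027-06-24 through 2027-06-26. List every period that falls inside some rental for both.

2027-06-20 through 2027-06-21 overlaps B on 2027-06-20 through 2027-06-20.
2027-06-23 through 2027-06-24 overlaps B on 2027-06-24 through 2027-06-24.

2027-06-20 through 2027-06-20, 2027-06-24 through 2027-06-24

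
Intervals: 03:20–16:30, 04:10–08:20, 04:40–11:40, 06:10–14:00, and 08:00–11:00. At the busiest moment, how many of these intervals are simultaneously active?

5

At 08:00, 5 of the intervals are simultaneously active.
No point has more.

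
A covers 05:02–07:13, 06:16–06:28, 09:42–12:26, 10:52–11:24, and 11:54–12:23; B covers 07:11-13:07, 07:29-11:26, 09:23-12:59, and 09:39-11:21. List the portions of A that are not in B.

First set merges to 05:02–07:13, 09:42–12:26.
Second set merges to 07:11–13:07.
05:02–07:13 minus B → 05:02–07:11.
09:42–12:26: fully covered by B → removed.

05:02–07:11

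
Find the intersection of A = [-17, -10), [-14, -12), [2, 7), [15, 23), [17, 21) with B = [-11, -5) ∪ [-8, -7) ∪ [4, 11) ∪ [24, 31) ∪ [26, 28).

Merge the first list: [-17, -10), [2, 7), [15, 23).
Merge the second list: [-11, -5), [4, 11), [24, 31).
[-17, -10) ∩ B → [-11, -10).
[2, 7) ∩ B → [4, 7).
[15, 23) meets no B interval.

[-11, -10) ∪ [4, 7)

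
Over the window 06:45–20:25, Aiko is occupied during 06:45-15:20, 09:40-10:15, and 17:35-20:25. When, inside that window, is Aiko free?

After merging, the occupied span is 06:45–15:20, 17:35–20:25.
Complement within 06:45–20:25: 15:20–17:35.

15:20–17:35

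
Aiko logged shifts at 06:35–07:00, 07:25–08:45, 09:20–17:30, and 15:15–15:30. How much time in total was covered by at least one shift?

9 h 55 min

Merged: 06:35-07:00, 07:25-08:45, 09:20-17:30.
Lengths: 25 min + 1 h 20 min + 8 h 10 min = 9 h 55 min.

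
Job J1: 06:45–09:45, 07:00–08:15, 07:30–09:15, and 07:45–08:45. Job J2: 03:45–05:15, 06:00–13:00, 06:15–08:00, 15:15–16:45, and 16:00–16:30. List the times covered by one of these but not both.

03:45-05:15, 06:00-06:45, 09:45-13:00, 15:15-16:45

A, merged: 06:45-09:45.
B, merged: 03:45-05:15, 06:00-13:00, 15:15-16:45.
Only in the first: none.
Only in the second: 03:45-05:15, 06:00-06:45, 09:45-13:00, 15:15-16:45.
Together these are the periods covered by exactly one.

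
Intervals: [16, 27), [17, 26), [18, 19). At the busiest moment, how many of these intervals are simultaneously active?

At 18, 3 of the intervals are simultaneously active.
No point has more.

3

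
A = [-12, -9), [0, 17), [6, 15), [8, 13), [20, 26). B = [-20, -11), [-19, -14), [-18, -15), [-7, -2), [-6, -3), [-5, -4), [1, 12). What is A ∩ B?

[-12, -11) ∪ [1, 12)

Merge the first list: [-12, -9), [0, 17), [20, 26).
Merge the second list: [-20, -11), [-7, -2), [1, 12).
[-12, -9) overlaps B on [-12, -11).
[0, 17) overlaps B on [1, 12).
[20, 26) falls entirely outside B.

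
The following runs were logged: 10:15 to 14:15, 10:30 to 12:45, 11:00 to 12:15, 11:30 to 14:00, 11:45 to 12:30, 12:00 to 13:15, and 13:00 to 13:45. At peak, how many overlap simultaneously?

Sweep endpoints in order; track running count of active intervals.
Peak of 6 reached at 12:00.

6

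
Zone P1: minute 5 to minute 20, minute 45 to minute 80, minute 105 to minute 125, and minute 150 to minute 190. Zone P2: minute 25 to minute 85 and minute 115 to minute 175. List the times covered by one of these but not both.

Only in the first: minute 5 to minute 20, minute 105 to minute 115, minute 175 to minute 190.
Only in the second: minute 25 to minute 45, minute 80 to minute 85, minute 125 to minute 150.
Together these are the periods covered by exactly one.

minute 5 to minute 20, minute 25 to minute 45, minute 80 to minute 85, minute 105 to minute 115, minute 125 to minute 150, minute 175 to minute 190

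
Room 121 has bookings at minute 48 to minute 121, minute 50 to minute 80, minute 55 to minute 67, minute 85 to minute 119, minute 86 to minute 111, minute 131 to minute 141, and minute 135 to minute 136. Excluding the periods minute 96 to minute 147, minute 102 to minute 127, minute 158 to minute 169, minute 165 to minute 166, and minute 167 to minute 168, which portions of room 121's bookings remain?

minute 48 to minute 96

Merge the first list: minute 48 to minute 121, minute 131 to minute 141.
Merge the second list: minute 96 to minute 147, minute 158 to minute 169.
minute 48 to minute 121 minus B → minute 48 to minute 96.
minute 131 to minute 141: fully covered by B → removed.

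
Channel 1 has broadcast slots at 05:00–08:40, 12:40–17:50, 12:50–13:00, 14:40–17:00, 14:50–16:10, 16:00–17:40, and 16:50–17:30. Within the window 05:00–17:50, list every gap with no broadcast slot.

Covered (merged): 05:00-08:40, 12:40-17:50.
Uncovered inside 05:00-17:50: 08:40-12:40.

08:40-12:40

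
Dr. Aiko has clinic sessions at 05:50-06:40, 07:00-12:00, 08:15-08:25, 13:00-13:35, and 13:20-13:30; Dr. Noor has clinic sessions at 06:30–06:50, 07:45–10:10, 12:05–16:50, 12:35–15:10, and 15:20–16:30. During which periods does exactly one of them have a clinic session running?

First set merges to 05:50-06:40, 07:00-12:00, 13:00-13:35.
Second set merges to 06:30-06:50, 07:45-10:10, 12:05-16:50.
Only in the first: 05:50-06:30, 07:00-07:45, 10:10-12:00.
Only in the second: 06:40-06:50, 12:05-13:00, 13:35-16:50.
Together these are the periods covered by exactly one.

05:50-06:30, 06:40-06:50, 07:00-07:45, 10:10-12:00, 12:05-13:00, 13:35-16:50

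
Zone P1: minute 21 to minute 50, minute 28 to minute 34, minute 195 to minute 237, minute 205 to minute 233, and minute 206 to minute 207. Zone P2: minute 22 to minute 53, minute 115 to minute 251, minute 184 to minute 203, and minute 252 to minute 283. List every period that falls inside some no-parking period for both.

minute 22 to minute 50, minute 195 to minute 237

First set merges to minute 21 to minute 50, minute 195 to minute 237.
Second set merges to minute 22 to minute 53, minute 115 to minute 251, minute 252 to minute 283.
minute 21 to minute 50 meets the second set on minute 22 to minute 50.
minute 195 to minute 237 meets the second set on minute 195 to minute 237.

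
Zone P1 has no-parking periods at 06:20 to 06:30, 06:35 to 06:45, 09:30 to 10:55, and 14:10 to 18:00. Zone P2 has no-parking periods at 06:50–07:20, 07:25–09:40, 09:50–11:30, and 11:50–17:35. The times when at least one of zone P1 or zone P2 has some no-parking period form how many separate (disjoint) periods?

5

A ∪ B = 06:20–06:30, 06:35–06:45, 06:50–07:20, 07:25–11:30, 11:50–18:00.
That is 5 disjoint pieces.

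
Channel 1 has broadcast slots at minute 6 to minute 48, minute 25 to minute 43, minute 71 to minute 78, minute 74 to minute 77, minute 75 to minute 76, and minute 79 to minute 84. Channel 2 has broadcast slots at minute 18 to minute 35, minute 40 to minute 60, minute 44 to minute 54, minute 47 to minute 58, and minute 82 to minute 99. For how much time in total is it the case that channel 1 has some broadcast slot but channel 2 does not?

Merge the first list: minute 6 to minute 48, minute 71 to minute 78, minute 79 to minute 84.
Merge the second list: minute 18 to minute 35, minute 40 to minute 60, minute 82 to minute 99.
A \ B = minute 6 to minute 18, minute 35 to minute 40, minute 71 to minute 78, minute 79 to minute 82.
Total: 12 minutes + 5 minutes + 7 minutes + 3 minutes = 27 minutes.

27 minutes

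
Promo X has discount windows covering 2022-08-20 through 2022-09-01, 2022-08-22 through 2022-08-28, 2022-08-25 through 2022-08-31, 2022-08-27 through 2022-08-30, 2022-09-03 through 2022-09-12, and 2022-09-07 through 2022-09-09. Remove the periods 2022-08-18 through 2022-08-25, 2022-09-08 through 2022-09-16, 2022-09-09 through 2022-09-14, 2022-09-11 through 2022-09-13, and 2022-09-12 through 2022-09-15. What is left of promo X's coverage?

A, merged: 2022-08-20 through 2022-09-01, 2022-09-03 through 2022-09-12.
B, merged: 2022-08-18 through 2022-08-25, 2022-09-08 through 2022-09-16.
2022-08-20 through 2022-09-01 with B removed leaves 2022-08-26 through 2022-09-01.
2022-09-03 through 2022-09-12 with B removed leaves 2022-09-03 through 2022-09-07.

2022-08-26 through 2022-09-01, 2022-09-03 through 2022-09-07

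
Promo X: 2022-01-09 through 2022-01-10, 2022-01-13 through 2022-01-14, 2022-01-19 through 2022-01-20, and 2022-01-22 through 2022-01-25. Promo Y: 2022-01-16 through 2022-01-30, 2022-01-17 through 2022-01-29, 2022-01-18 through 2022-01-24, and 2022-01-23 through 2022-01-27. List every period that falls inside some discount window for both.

Second set merges to 2022-01-16 through 2022-01-30.
2022-01-09 through 2022-01-10 meets no B interval.
2022-01-13 through 2022-01-14 meets no B interval.
2022-01-19 through 2022-01-20 ∩ B → 2022-01-19 through 2022-01-20.
2022-01-22 through 2022-01-25 ∩ B → 2022-01-22 through 2022-01-25.

2022-01-19 through 2022-01-20, 2022-01-22 through 2022-01-25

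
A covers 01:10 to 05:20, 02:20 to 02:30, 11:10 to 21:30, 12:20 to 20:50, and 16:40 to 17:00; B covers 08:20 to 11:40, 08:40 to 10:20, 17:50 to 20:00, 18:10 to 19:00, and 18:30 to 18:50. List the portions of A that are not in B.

01:10-05:20, 11:40-17:50, 20:00-21:30

Merge the first list: 01:10-05:20, 11:10-21:30.
Merge the second list: 08:20-11:40, 17:50-20:00.
01:10-05:20: nothing removed.
11:10-21:30 \ B = 11:40-17:50, 20:00-21:30.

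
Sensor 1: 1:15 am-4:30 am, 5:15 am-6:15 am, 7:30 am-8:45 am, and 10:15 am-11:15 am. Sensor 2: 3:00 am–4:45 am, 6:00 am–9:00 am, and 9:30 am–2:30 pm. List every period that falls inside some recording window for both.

1:15 am–4:30 am overlaps B on 3:00 am–4:30 am.
5:15 am–6:15 am overlaps B on 6:00 am–6:15 am.
7:30 am–8:45 am overlaps B on 7:30 am–8:45 am.
10:15 am–11:15 am overlaps B on 10:15 am–11:15 am.

3:00 am–4:30 am, 6:00 am–6:15 am, 7:30 am–8:45 am, 10:15 am–11:15 am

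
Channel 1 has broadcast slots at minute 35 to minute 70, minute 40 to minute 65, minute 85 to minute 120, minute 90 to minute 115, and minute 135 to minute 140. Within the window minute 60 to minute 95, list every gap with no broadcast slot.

minute 70 to minute 85

The merged coverage is minute 35 to minute 70, minute 85 to minute 120, minute 135 to minute 140.
Gaps within minute 60 to minute 95: minute 70 to minute 85.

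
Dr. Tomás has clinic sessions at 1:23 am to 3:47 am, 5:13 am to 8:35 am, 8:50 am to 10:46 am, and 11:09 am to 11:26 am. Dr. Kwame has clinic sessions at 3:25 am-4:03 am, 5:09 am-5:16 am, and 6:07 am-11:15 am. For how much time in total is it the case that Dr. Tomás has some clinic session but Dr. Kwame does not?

A \ B = 1:23 am-3:25 am, 5:16 am-6:07 am, 11:15 am-11:26 am.
Total: 2 h 2 min + 51 min + 11 min = 3 h 4 min.

3 h 4 min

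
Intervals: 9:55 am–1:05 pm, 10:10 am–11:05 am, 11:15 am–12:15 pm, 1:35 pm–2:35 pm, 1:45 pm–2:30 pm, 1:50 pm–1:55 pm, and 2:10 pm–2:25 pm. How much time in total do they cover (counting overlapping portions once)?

4 h 10 min

Merged: 9:55 am–1:05 pm, 1:35 pm–2:35 pm.
Lengths: 3 h 10 min + 1 h = 4 h 10 min.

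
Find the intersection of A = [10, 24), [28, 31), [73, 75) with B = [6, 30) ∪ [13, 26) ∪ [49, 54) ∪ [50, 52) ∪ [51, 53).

[10, 24) ∪ [28, 30)

Second set merges to [6, 30), [49, 54).
[10, 24) overlaps B on [10, 24).
[28, 31) overlaps B on [28, 30).
[73, 75) falls entirely outside B.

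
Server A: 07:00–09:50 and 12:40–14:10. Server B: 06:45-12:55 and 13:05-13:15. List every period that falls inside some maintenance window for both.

07:00-09:50 meets the second set on 07:00-09:50.
12:40-14:10 meets the second set on 12:40-12:55, 13:05-13:15.

07:00-09:50, 12:40-12:55, 13:05-13:15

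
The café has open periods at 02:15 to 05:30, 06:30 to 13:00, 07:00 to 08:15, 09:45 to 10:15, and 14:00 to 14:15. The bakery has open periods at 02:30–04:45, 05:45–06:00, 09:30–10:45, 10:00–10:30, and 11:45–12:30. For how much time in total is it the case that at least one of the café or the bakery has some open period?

First set merges to 02:15–05:30, 06:30–13:00, 14:00–14:15.
Second set merges to 02:30–04:45, 05:45–06:00, 09:30–10:45, 11:45–12:30.
A ∪ B = 02:15–05:30, 05:45–06:00, 06:30–13:00, 14:00–14:15.
Total: 3 h 15 min + 15 min + 6 h 30 min + 15 min = 10 h 15 min.

10 h 15 min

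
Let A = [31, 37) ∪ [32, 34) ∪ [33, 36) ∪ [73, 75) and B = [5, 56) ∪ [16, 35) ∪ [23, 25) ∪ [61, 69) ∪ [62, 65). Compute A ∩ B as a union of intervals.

[31, 37)

A, merged: [31, 37), [73, 75).
B, merged: [5, 56), [61, 69).
[31, 37) meets the second set on [31, 37).
[73, 75): no overlap with the second set.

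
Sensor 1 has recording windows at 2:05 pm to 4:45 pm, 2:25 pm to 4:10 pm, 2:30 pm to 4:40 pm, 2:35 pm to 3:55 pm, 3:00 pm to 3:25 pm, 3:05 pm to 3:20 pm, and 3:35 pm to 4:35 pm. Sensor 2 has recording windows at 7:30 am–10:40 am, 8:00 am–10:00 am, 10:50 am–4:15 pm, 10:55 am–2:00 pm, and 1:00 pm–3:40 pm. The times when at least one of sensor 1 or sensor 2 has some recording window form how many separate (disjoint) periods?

2

First set merges to 2:05 pm-4:45 pm.
Second set merges to 7:30 am-10:40 am, 10:50 am-4:15 pm.
A ∪ B = 7:30 am-10:40 am, 10:50 am-4:45 pm.
That is 2 disjoint pieces.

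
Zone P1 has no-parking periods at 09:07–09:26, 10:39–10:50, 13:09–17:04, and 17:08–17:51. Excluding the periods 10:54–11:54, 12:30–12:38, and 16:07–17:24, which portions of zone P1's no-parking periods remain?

09:07–09:26, 10:39–10:50, 13:09–16:07, 17:24–17:51

09:07–09:26: nothing removed.
10:39–10:50: nothing removed.
13:09–17:04 \ B = 13:09–16:07.
17:08–17:51 \ B = 17:24–17:51.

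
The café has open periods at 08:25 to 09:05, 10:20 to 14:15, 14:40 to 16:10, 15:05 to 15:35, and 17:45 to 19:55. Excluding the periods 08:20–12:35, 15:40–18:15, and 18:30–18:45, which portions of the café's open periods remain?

Merge the first list: 08:25–09:05, 10:20–14:15, 14:40–16:10, 17:45–19:55.
08:25–09:05: fully covered by B → removed.
10:20–14:15 minus B → 12:35–14:15.
14:40–16:10 minus B → 14:40–15:40.
17:45–19:55 minus B → 18:15–18:30, 18:45–19:55.

12:35–14:15, 14:40–15:40, 18:15–18:30, 18:45–19:55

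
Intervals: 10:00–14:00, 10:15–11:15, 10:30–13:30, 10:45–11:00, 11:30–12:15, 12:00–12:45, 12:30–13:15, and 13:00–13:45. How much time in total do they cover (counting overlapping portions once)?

4 h

Merged: 10:00–14:00.
Length: 4 h.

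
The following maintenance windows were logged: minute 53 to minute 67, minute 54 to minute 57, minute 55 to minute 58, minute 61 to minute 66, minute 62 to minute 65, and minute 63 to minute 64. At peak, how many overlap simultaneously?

4

Walk the sorted start/end points keeping a running depth.
The depth first hits 4 at minute 63.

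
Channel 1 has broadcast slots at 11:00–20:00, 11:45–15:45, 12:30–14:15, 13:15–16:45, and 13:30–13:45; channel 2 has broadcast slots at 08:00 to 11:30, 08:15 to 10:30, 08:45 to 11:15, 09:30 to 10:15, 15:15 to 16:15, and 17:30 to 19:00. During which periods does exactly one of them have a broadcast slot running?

08:00-11:00, 11:30-15:15, 16:15-17:30, 19:00-20:00

A, merged: 11:00-20:00.
B, merged: 08:00-11:30, 15:15-16:15, 17:30-19:00.
Only in the first: 11:30-15:15, 16:15-17:30, 19:00-20:00.
Only in the second: 08:00-11:00.
Together these are the periods covered by exactly one.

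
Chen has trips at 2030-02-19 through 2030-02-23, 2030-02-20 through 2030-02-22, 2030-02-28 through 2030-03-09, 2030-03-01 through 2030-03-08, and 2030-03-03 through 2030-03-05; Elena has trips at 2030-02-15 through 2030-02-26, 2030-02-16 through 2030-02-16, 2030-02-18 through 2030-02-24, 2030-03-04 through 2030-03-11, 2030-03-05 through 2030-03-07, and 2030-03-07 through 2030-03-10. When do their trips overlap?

2030-02-19 through 2030-02-23, 2030-03-04 through 2030-03-09

A, merged: 2030-02-19 through 2030-02-23, 2030-02-28 through 2030-03-09.
B, merged: 2030-02-15 through 2030-02-26, 2030-03-04 through 2030-03-11.
2030-02-19 through 2030-02-23 ∩ B → 2030-02-19 through 2030-02-23.
2030-02-28 through 2030-03-09 ∩ B → 2030-03-04 through 2030-03-09.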